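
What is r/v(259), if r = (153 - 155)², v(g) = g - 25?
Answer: 2/117 ≈ 0.017094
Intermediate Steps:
v(g) = -25 + g
r = 4 (r = (-2)² = 4)
r/v(259) = 4/(-25 + 259) = 4/234 = 4*(1/234) = 2/117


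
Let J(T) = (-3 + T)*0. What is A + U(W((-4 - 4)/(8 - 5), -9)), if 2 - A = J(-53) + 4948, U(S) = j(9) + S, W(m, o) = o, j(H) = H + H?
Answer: -4937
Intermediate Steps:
j(H) = 2*H
J(T) = 0
U(S) = 18 + S (U(S) = 2*9 + S = 18 + S)
A = -4946 (A = 2 - (0 + 4948) = 2 - 1*4948 = 2 - 4948 = -4946)
A + U(W((-4 - 4)/(8 - 5), -9)) = -4946 + (18 - 9) = -4946 + 9 = -4937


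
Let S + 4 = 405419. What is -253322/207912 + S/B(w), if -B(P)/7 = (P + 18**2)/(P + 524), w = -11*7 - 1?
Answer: -3132838601047/29835372 ≈ -1.0500e+5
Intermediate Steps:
S = 405415 (S = -4 + 405419 = 405415)
w = -78 (w = -77 - 1 = -78)
B(P) = -7*(324 + P)/(524 + P) (B(P) = -7*(P + 18**2)/(P + 524) = -7*(P + 324)/(524 + P) = -7*(324 + P)/(524 + P))
-253322/207912 + S/B(w) = -253322/207912 + 405415/((7*(-324 - 1*(-78))/(524 - 78))) = -253322*1/207912 + 405415/((7*(-324 + 78)/446)) = -126661/103956 + 405415/((7*(1/446)*(-246))) = -126661/103956 + 405415/(-861/223) = -126661/103956 + 405415*(-223/861) = -126661/103956 - 90407545/861 = -3132838601047/29835372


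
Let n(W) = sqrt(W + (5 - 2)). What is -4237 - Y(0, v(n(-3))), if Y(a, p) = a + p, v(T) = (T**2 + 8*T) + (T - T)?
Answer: -4237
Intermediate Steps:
n(W) = sqrt(3 + W) (n(W) = sqrt(W + 3) = sqrt(3 + W))
v(T) = T**2 + 8*T (v(T) = (T**2 + 8*T) + 0 = T**2 + 8*T)
-4237 - Y(0, v(n(-3))) = -4237 - (0 + sqrt(3 - 3)*(8 + sqrt(3 - 3))) = -4237 - (0 + sqrt(0)*(8 + sqrt(0))) = -4237 - (0 + 0*(8 + 0)) = -4237 - (0 + 0*8) = -4237 - (0 + 0) = -4237 - 1*0 = -4237 + 0 = -4237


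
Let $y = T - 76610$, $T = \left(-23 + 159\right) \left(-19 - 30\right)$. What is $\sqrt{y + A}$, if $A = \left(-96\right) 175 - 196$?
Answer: $i \sqrt{100270} \approx 316.65 i$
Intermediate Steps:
$A = -16996$ ($A = -16800 - 196 = -16996$)
$T = -6664$ ($T = 136 \left(-49\right) = -6664$)
$y = -83274$ ($y = -6664 - 76610 = -83274$)
$\sqrt{y + A} = \sqrt{-83274 - 16996} = \sqrt{-100270} = i \sqrt{100270}$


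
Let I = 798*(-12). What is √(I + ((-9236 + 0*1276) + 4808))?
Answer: 6*I*√389 ≈ 118.34*I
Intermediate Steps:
I = -9576
√(I + ((-9236 + 0*1276) + 4808)) = √(-9576 + ((-9236 + 0*1276) + 4808)) = √(-9576 + ((-9236 + 0) + 4808)) = √(-9576 + (-9236 + 4808)) = √(-9576 - 4428) = √(-14004) = 6*I*√389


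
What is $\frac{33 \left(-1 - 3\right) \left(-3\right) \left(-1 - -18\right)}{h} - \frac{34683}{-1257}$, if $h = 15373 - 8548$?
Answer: $\frac{27241511}{953225} \approx 28.578$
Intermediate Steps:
$h = 6825$
$\frac{33 \left(-1 - 3\right) \left(-3\right) \left(-1 - -18\right)}{h} - \frac{34683}{-1257} = \frac{33 \left(-1 - 3\right) \left(-3\right) \left(-1 - -18\right)}{6825} - \frac{34683}{-1257} = 33 \left(\left(-4\right) \left(-3\right)\right) \left(-1 + 18\right) \frac{1}{6825} - - \frac{11561}{419} = 33 \cdot 12 \cdot 17 \cdot \frac{1}{6825} + \frac{11561}{419} = 396 \cdot 17 \cdot \frac{1}{6825} + \frac{11561}{419} = 6732 \cdot \frac{1}{6825} + \frac{11561}{419} = \frac{2244}{2275} + \frac{11561}{419} = \frac{27241511}{953225}$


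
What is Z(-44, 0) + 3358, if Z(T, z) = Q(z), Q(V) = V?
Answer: 3358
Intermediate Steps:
Z(T, z) = z
Z(-44, 0) + 3358 = 0 + 3358 = 3358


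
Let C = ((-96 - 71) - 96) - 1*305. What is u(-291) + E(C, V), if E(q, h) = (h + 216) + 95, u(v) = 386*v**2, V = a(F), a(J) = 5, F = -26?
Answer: 32687182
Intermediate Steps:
V = 5
C = -568 (C = (-167 - 96) - 305 = -263 - 305 = -568)
E(q, h) = 311 + h (E(q, h) = (216 + h) + 95 = 311 + h)
u(-291) + E(C, V) = 386*(-291)**2 + (311 + 5) = 386*84681 + 316 = 32686866 + 316 = 32687182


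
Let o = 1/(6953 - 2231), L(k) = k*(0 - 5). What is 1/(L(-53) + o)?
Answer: 4722/1251331 ≈ 0.0037736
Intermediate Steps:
L(k) = -5*k (L(k) = k*(-5) = -5*k)
o = 1/4722 ≈ 0.00021177
1/(L(-53) + o) = 1/(-5*(-53) + 1/4722) = 1/(265 + 1/4722) = 1/(1251331/4722) = 4722/1251331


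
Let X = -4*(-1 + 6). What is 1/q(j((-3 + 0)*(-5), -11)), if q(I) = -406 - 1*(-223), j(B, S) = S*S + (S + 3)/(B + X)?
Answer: -1/183 ≈ -0.0054645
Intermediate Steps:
X = -20 (X = -4*5 = -20)
j(B, S) = S**2 + (3 + S)/(-20 + B) (j(B, S) = S*S + (S + 3)/(B - 20) = S**2 + (3 + S)/(-20 + B))
q(I) = -183 (q(I) = -406 + 223 = -183)
1/q(j((-3 + 0)*(-5), -11)) = 1/(-183) = -1/183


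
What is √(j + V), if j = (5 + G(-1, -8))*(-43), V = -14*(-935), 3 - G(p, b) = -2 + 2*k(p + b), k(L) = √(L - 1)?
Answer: √(12660 + 86*I*√10) ≈ 112.52 + 1.208*I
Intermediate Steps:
k(L) = √(-1 + L)
G(p, b) = 5 - 2*√(-1 + b + p) (G(p, b) = 3 - (-2 + 2*√(-1 + (p + b))) = 3 - (-2 + 2*√(-1 + (b + p))) = 3 - (-2 + 2*√(-1 + b + p)) = 3 + (2 - 2*√(-1 + b + p)) = 5 - 2*√(-1 + b + p))
V = 13090
j = -430 + 86*I*√10 (j = (5 + (5 - 2*√(-1 - 8 - 1)))*(-43) = (5 + (5 - 2*I*√10))*(-43) = (10 - 2*I*√10)*(-43) = -430 + 86*I*√10 ≈ -430.0 + 271.96*I)
√(j + V) = √((-430 + 86*I*√10) + 13090) = √(12660 + 86*I*√10)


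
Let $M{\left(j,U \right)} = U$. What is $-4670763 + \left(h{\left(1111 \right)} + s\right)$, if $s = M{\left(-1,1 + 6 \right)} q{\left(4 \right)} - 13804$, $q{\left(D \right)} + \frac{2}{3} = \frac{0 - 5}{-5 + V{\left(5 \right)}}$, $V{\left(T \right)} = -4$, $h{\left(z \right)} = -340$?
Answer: $- \frac{42164170}{9} \approx -4.6849 \cdot 10^{6}$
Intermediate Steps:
$q{\left(D \right)} = - \frac{1}{9}$ ($q{\left(D \right)} = - \frac{2}{3} + \frac{0 - 5}{-5 - 4} = - \frac{2}{3} - \frac{5}{-9} = - \frac{2}{3} - - \frac{5}{9} = - \frac{2}{3} + \frac{5}{9} = - \frac{1}{9}$)
$s = - \frac{124243}{9}$ ($s = \left(1 + 6\right) \left(- \frac{1}{9}\right) - 13804 = 7 \left(- \frac{1}{9}\right) - 13804 = - \frac{7}{9} - 13804 = - \frac{124243}{9} \approx -13805.0$)
$-4670763 + \left(h{\left(1111 \right)} + s\right) = -4670763 - \frac{127303}{9} = - \frac{42164170}{9}$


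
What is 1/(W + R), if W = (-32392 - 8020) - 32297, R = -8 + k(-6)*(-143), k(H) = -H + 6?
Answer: -1/74433 ≈ -1.3435e-5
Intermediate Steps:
k(H) = 6 - H
R = -1724 (R = -8 + (6 - 1*(-6))*(-143) = -8 + (6 + 6)*(-143) = -8 + 12*(-143) = -8 - 1716 = -1724)
W = -72709 (W = -40412 - 32297 = -72709)
1/(W + R) = 1/(-72709 - 1724) = 1/(-74433) = -1/74433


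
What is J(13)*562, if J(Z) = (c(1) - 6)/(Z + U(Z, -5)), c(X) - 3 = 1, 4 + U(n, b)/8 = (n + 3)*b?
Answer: 1124/659 ≈ 1.7056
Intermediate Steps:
U(n, b) = -32 + 8*b*(3 + n) (U(n, b) = -32 + 8*((n + 3)*b) = -32 + 8*((3 + n)*b) = -32 + 8*(b*(3 + n)) = -32 + 8*b*(3 + n))
c(X) = 4 (c(X) = 3 + 1 = 4)
J(Z) = -2/(-152 - 39*Z) (J(Z) = (4 - 6)/(Z + (-32 + 24*(-5) + 8*(-5)*Z)) = -2/(Z + (-32 - 120 - 40*Z)) = -2/(Z + (-152 - 40*Z)) = -2/(-152 - 39*Z))
J(13)*562 = (2/(152 + 39*13))*562 = (2/(152 + 507))*562 = (2/659)*562 = 1124/659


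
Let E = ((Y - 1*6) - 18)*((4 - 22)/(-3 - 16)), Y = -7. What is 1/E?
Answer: -19/558 ≈ -0.034050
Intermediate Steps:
E = -558/19 (E = ((-7 - 1*6) - 18)*((4 - 22)/(-3 - 16)) = ((-7 - 6) - 18)*(-18/(-19)) = (-13 - 18)*(-18*(-1/19)) = -31*18/19 = -558/19 ≈ -29.368)
1/E = 1/(-558/19) = -19/558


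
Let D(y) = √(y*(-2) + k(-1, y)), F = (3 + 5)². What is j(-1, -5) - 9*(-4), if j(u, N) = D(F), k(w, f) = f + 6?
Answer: 36 + I*√58 ≈ 36.0 + 7.6158*I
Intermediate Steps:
k(w, f) = 6 + f
F = 64 (F = 8² = 64)
D(y) = √(6 - y) (D(y) = √(y*(-2) + (6 + y)) = √(-2*y + (6 + y)) = √(6 - y))
j(u, N) = I*√58 (j(u, N) = √(6 - 1*64) = √(6 - 64) = √(-58) = I*√58)
j(-1, -5) - 9*(-4) = I*√58 - 9*(-4) = I*√58 + 36 = 36 + I*√58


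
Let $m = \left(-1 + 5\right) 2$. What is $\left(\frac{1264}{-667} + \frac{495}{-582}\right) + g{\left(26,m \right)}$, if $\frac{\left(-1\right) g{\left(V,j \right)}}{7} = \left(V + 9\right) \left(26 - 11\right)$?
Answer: $- \frac{475892921}{129398} \approx -3677.7$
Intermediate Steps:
$m = 8$ ($m = 4 \cdot 2 = 8$)
$g{\left(V,j \right)} = -945 - 105 V$ ($g{\left(V,j \right)} = - 7 \left(V + 9\right) \left(26 - 11\right) = - 7 \left(9 + V\right) 15 = - 7 \left(135 + 15 V\right) = -945 - 105 V$)
$\left(\frac{1264}{-667} + \frac{495}{-582}\right) + g{\left(26,m \right)} = \left(\frac{1264}{-667} + \frac{495}{-582}\right) - 3675 = \left(1264 \left(- \frac{1}{667}\right) + 495 \left(- \frac{1}{582}\right)\right) - 3675 = \left(- \frac{1264}{667} - \frac{165}{194}\right) - 3675 = - \frac{355271}{129398} - 3675 = - \frac{475892921}{129398}$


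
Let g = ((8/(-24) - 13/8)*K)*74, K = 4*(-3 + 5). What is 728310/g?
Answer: -1092465/1739 ≈ -628.21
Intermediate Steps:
K = 8 (K = 4*2 = 8)
g = -3478/3 (g = ((8/(-24) - 13/8)*8)*74 = ((8*(-1/24) - 13*⅛)*8)*74 = ((-⅓ - 13/8)*8)*74 = -47/24*8*74 = -47/3*74 = -3478/3 ≈ -1159.3)
728310/g = 728310/(-3478/3) = 728310*(-3/3478) = -1092465/1739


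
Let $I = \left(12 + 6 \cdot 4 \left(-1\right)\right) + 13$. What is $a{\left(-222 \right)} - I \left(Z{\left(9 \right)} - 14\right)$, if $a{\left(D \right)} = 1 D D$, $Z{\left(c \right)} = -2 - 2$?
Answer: $49302$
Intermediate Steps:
$Z{\left(c \right)} = -4$
$I = 1$ ($I = \left(12 + 24 \left(-1\right)\right) + 13 = \left(12 - 24\right) + 13 = -12 + 13 = 1$)
$a{\left(D \right)} = D^{2}$ ($a{\left(D \right)} = D D = D^{2}$)
$a{\left(-222 \right)} - I \left(Z{\left(9 \right)} - 14\right) = \left(-222\right)^{2} - 1 \left(-4 - 14\right) = 49284 - 1 \left(-18\right) = 49284 - -18 = 49284 + 18 = 49302$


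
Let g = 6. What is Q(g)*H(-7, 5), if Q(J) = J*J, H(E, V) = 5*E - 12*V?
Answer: -3420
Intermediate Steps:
H(E, V) = -12*V + 5*E
Q(J) = J**2
Q(g)*H(-7, 5) = 6**2*(-12*5 + 5*(-7)) = 36*(-60 - 35) = 36*(-95) = -3420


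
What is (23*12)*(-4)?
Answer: -1104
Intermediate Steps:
(23*12)*(-4) = 276*(-4) = -1104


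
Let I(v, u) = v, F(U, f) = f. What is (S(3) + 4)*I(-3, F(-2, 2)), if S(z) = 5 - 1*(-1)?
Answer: -30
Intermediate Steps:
S(z) = 6 (S(z) = 5 + 1 = 6)
(S(3) + 4)*I(-3, F(-2, 2)) = (6 + 4)*(-3) = 10*(-3) = -30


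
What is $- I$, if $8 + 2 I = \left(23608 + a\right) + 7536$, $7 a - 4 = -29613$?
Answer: $- \frac{188343}{14} \approx -13453.0$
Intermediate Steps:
$a = - \frac{29609}{7}$ ($a = \frac{4}{7} + \frac{1}{7} \left(-29613\right) = \frac{4}{7} - \frac{29613}{7} = - \frac{29609}{7} \approx -4229.9$)
$I = \frac{188343}{14}$ ($I = -4 + \frac{\left(23608 - \frac{29609}{7}\right) + 7536}{2} = -4 + \frac{\frac{135647}{7} + 7536}{2} = -4 + \frac{1}{2} \cdot \frac{188399}{7} = -4 + \frac{188399}{14} = \frac{188343}{14} \approx 13453.0$)
$- I = \left(-1\right) \frac{188343}{14} = - \frac{188343}{14}$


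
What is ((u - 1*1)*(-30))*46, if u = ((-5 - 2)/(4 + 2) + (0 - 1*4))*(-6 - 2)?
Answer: -55660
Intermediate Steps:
u = 124/3 (u = (-7/6 + (0 - 4))*(-8) = (-7*⅙ - 4)*(-8) = (-7/6 - 4)*(-8) = -31/6*(-8) = 124/3 ≈ 41.333)
((u - 1*1)*(-30))*46 = ((124/3 - 1*1)*(-30))*46 = ((124/3 - 1)*(-30))*46 = ((121/3)*(-30))*46 = -1210*46 = -55660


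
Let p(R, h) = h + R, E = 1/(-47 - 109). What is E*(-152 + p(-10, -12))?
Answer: 29/26 ≈ 1.1154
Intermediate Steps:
E = -1/156 (E = 1/(-156) = -1/156 ≈ -0.0064103)
p(R, h) = R + h
E*(-152 + p(-10, -12)) = -(-152 + (-10 - 12))/156 = -(-152 - 22)/156 = -1/156*(-174) = 29/26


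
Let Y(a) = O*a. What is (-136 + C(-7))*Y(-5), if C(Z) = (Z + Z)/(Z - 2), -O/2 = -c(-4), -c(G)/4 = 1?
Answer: -48400/9 ≈ -5377.8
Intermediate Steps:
c(G) = -4 (c(G) = -4*1 = -4)
O = -8 (O = -(-2)*(-4) = -2*4 = -8)
C(Z) = 2*Z/(-2 + Z) (C(Z) = (2*Z)/(-2 + Z) = 2*Z/(-2 + Z))
Y(a) = -8*a
(-136 + C(-7))*Y(-5) = (-136 + 2*(-7)/(-2 - 7))*(-8*(-5)) = (-136 + 2*(-7)/(-9))*40 = (-136 + 2*(-7)*(-1/9))*40 = (-136 + 14/9)*40 = -1210/9*40 = -48400/9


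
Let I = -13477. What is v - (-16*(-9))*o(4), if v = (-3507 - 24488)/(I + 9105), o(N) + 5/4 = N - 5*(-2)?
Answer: -7998997/4372 ≈ -1829.6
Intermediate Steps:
o(N) = 35/4 + N (o(N) = -5/4 + (N - 5*(-2)) = -5/4 + (N + 10) = -5/4 + (10 + N) = 35/4 + N)
v = 27995/4372 (v = (-3507 - 24488)/(-13477 + 9105) = -27995/(-4372) = -27995*(-1/4372) = 27995/4372 ≈ 6.4032)
v - (-16*(-9))*o(4) = 27995/4372 - (-16*(-9))*(35/4 + 4) = 27995/4372 - 144*51/4 = 27995/4372 - 1*1836 = 27995/4372 - 1836 = -7998997/4372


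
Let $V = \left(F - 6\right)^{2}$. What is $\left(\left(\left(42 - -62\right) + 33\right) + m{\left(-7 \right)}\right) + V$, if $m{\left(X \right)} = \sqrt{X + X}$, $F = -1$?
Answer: $186 + i \sqrt{14} \approx 186.0 + 3.7417 i$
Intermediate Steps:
$m{\left(X \right)} = \sqrt{2} \sqrt{X}$ ($m{\left(X \right)} = \sqrt{2 X} = \sqrt{2} \sqrt{X}$)
$V = 49$ ($V = \left(-1 - 6\right)^{2} = \left(-7\right)^{2} = 49$)
$\left(\left(\left(42 - -62\right) + 33\right) + m{\left(-7 \right)}\right) + V = \left(\left(\left(42 - -62\right) + 33\right) + \sqrt{2} \sqrt{-7}\right) + 49 = \left(\left(\left(42 + 62\right) + 33\right) + \sqrt{2} i \sqrt{7}\right) + 49 = \left(\left(104 + 33\right) + i \sqrt{14}\right) + 49 = \left(137 + i \sqrt{14}\right) + 49 = 186 + i \sqrt{14}$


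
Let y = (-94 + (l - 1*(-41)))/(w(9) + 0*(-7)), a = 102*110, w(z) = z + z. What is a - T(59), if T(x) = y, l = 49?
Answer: 100982/9 ≈ 11220.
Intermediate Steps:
w(z) = 2*z
a = 11220
y = -2/9 (y = (-94 + (49 - 1*(-41)))/(2*9 + 0*(-7)) = (-94 + (49 + 41))/(18 + 0) = (-94 + 90)/18 = -4*1/18 = -2/9 ≈ -0.22222)
T(x) = -2/9
a - T(59) = 11220 - 1*(-2/9) = 11220 + 2/9 = 100982/9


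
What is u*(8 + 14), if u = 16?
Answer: 352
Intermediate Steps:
u*(8 + 14) = 16*(8 + 14) = 16*22 = 352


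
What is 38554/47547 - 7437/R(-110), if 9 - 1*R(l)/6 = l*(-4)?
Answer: 151102561/40985514 ≈ 3.6867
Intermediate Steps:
R(l) = 54 + 24*l (R(l) = 54 - 6*l*(-4) = 54 - (-24)*l = 54 + 24*l)
38554/47547 - 7437/R(-110) = 38554/47547 - 7437/(54 + 24*(-110)) = 38554*(1/47547) - 7437/(54 - 2640) = 38554/47547 - 7437/(-2586) = 38554/47547 - 7437*(-1/2586) = 38554/47547 + 2479/862 = 151102561/40985514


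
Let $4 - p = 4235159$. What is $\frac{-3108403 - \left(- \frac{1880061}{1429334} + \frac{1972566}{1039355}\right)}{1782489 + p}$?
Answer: $\frac{4617799102520557099}{3643644897728393620} \approx 1.2674$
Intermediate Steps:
$p = -4235155$ ($p = 4 - 4235159 = -4235155$)
$\frac{-3108403 - \left(- \frac{1880061}{1429334} + \frac{1972566}{1039355}\right)}{1782489 + p} = \frac{-3108403 - \left(- \frac{1880061}{1429334} + \frac{1972566}{1039355}\right)}{1782489 - 4235155} = \frac{-3108403 - \frac{865404850389}{1485585439570}}{-2452666} = \left(-3108403 + \left(\frac{1880061}{1429334} - \frac{1972566}{1039355}\right)\right) \left(- \frac{1}{2452666}\right) = \left(-3108403 - \frac{865404850389}{1485585439570}\right) \left(- \frac{1}{2452666}\right) = \left(- \frac{4617799102520557099}{1485585439570}\right) \left(- \frac{1}{2452666}\right) = \frac{4617799102520557099}{3643644897728393620}$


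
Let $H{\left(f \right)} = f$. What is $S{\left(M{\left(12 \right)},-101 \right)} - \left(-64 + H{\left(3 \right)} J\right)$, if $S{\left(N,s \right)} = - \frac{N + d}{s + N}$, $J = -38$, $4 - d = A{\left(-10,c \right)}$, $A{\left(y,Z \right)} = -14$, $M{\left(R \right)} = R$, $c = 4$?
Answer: $\frac{15872}{89} \approx 178.34$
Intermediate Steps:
$d = 18$ ($d = 4 - -14 = 4 + 14 = 18$)
$S{\left(N,s \right)} = - \frac{18 + N}{N + s}$ ($S{\left(N,s \right)} = - \frac{N + 18}{s + N} = - \frac{18 + N}{N + s}$)
$S{\left(M{\left(12 \right)},-101 \right)} - \left(-64 + H{\left(3 \right)} J\right) = \frac{-18 - 12}{12 - 101} - \left(-64 + 3 \left(-38\right)\right) = \frac{-18 - 12}{-89} - \left(-64 - 114\right) = \left(- \frac{1}{89}\right) \left(-30\right) - -178 = \frac{30}{89} + 178 = \frac{15872}{89}$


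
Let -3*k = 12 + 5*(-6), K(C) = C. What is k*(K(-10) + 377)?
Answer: 2202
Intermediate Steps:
k = 6 (k = -(12 + 5*(-6))/3 = -(12 - 30)/3 = -1/3*(-18) = 6)
k*(K(-10) + 377) = 6*(-10 + 377) = 6*367 = 2202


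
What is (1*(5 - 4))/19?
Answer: 1/19 ≈ 0.052632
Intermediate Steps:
(1*(5 - 4))/19 = (1*1)/19 = (1/19)*1 = 1/19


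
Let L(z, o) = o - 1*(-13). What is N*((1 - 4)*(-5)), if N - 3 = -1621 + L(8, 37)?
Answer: -23520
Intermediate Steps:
L(z, o) = 13 + o (L(z, o) = o + 13 = 13 + o)
N = -1568 (N = 3 + (-1621 + (13 + 37)) = 3 + (-1621 + 50) = 3 - 1571 = -1568)
N*((1 - 4)*(-5)) = -1568*(1 - 4)*(-5) = -(-4704)*(-5) = -1568*15 = -23520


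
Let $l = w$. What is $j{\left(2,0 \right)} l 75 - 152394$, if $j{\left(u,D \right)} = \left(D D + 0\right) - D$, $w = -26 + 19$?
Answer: $-152394$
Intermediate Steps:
$w = -7$
$l = -7$
$j{\left(u,D \right)} = D^{2} - D$ ($j{\left(u,D \right)} = \left(D^{2} + 0\right) - D = D^{2} - D$)
$j{\left(2,0 \right)} l 75 - 152394 = 0 \left(-1 + 0\right) \left(-7\right) 75 - 152394 = 0 \left(-1\right) \left(-7\right) 75 - 152394 = 0 \left(-7\right) 75 - 152394 = 0 \cdot 75 - 152394 = 0 - 152394 = -152394$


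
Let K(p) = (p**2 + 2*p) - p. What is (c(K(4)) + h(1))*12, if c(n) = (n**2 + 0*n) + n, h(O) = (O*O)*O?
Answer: 5052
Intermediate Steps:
K(p) = p + p**2
h(O) = O**3 (h(O) = O**2*O = O**3)
c(n) = n + n**2 (c(n) = (n**2 + 0) + n = n**2 + n = n + n**2)
(c(K(4)) + h(1))*12 = ((4*(1 + 4))*(1 + 4*(1 + 4)) + 1**3)*12 = ((4*5)*(1 + 4*5) + 1)*12 = (20*(1 + 20) + 1)*12 = (20*21 + 1)*12 = (420 + 1)*12 = 421*12 = 5052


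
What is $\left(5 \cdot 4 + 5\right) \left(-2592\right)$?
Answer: $-64800$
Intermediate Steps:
$\left(5 \cdot 4 + 5\right) \left(-2592\right) = \left(20 + 5\right) \left(-2592\right) = 25 \left(-2592\right) = -64800$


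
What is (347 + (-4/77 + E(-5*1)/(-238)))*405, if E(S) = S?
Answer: 367887825/2618 ≈ 1.4052e+5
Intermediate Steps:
(347 + (-4/77 + E(-5*1)/(-238)))*405 = (347 + (-4/77 - 5*1/(-238)))*405 = (347 + (-4*1/77 - 5*(-1/238)))*405 = (347 + (-4/77 + 5/238))*405 = (347 - 81/2618)*405 = (908365/2618)*405 = 367887825/2618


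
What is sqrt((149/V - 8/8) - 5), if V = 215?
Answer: I*sqrt(245315)/215 ≈ 2.3037*I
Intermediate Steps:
sqrt((149/V - 8/8) - 5) = sqrt((149/215 - 8/8) - 5) = sqrt((149*(1/215) - 8*1/8) - 5) = sqrt((149/215 - 1) - 5) = sqrt(-66/215 - 5) = sqrt(-1141/215) = I*sqrt(245315)/215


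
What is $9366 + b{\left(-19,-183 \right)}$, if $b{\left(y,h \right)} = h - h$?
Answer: $9366$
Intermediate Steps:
$b{\left(y,h \right)} = 0$
$9366 + b{\left(-19,-183 \right)} = 9366 + 0 = 9366$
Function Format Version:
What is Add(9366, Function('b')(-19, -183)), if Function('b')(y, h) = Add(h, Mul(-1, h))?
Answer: 9366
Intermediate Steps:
Function('b')(y, h) = 0
Add(9366, Function('b')(-19, -183)) = Add(9366, 0) = 9366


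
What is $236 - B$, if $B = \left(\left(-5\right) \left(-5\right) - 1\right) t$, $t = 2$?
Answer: $188$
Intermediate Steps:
$B = 48$ ($B = \left(\left(-5\right) \left(-5\right) - 1\right) 2 = \left(25 - 1\right) 2 = 24 \cdot 2 = 48$)
$236 - B = 236 - 48 = 188$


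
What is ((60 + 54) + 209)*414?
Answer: 133722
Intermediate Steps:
((60 + 54) + 209)*414 = (114 + 209)*414 = 323*414 = 133722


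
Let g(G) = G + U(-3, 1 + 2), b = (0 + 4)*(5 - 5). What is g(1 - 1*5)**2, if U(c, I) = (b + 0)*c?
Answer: 16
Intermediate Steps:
b = 0 (b = 4*0 = 0)
U(c, I) = 0 (U(c, I) = (0 + 0)*c = 0*c = 0)
g(G) = G (g(G) = G + 0 = G)
g(1 - 1*5)**2 = (1 - 1*5)**2 = (1 - 5)**2 = (-4)**2 = 16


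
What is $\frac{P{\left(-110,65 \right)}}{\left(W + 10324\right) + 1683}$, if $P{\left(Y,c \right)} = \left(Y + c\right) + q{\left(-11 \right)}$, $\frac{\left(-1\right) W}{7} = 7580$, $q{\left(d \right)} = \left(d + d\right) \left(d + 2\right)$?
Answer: $- \frac{153}{41053} \approx -0.0037269$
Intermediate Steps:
$q{\left(d \right)} = 2 d \left(2 + d\right)$
$W = -53060$ ($W = \left(-7\right) 7580 = -53060$)
$P{\left(Y,c \right)} = 198 + Y + c$ ($P{\left(Y,c \right)} = \left(Y + c\right) + 2 \left(-11\right) \left(2 - 11\right) = \left(Y + c\right) + 2 \left(-11\right) \left(-9\right) = \left(Y + c\right) + 198 = 198 + Y + c$)
$\frac{P{\left(-110,65 \right)}}{\left(W + 10324\right) + 1683} = \frac{198 - 110 + 65}{\left(-53060 + 10324\right) + 1683} = \frac{153}{-42736 + 1683} = \frac{153}{-41053} = 153 \left(- \frac{1}{41053}\right) = - \frac{153}{41053}$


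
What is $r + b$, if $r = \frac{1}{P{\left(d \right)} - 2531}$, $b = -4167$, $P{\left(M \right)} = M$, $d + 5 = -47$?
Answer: $- \frac{10763362}{2583} \approx -4167.0$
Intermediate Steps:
$d = -52$ ($d = -5 - 47 = -52$)
$r = - \frac{1}{2583}$ ($r = \frac{1}{-52 - 2531} = \frac{1}{-2583} = - \frac{1}{2583} \approx -0.00038715$)
$r + b = - \frac{1}{2583} - 4167 = - \frac{10763362}{2583}$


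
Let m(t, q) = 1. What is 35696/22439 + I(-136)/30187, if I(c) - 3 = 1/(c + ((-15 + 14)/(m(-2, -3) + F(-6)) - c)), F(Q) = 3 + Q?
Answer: 1077667347/677366093 ≈ 1.5910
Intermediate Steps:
I(c) = 5 (I(c) = 3 + 1/(c + ((-15 + 14)/(1 + (3 - 6)) - c)) = 3 + 1/(c + (-1/(1 - 3) - c)) = 3 + 1/(c + (-1/(-2) - c)) = 3 + 1/(c + (-1*(-½) - c)) = 3 + 1/(c + (½ - c)) = 3 + 1/(½) = 3 + 2 = 5)
35696/22439 + I(-136)/30187 = 35696/22439 + 5/30187 = 1077667347/677366093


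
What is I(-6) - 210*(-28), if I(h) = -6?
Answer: 5874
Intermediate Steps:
I(-6) - 210*(-28) = -6 - 210*(-28) = -6 - 42*(-140) = -6 + 5880 = 5874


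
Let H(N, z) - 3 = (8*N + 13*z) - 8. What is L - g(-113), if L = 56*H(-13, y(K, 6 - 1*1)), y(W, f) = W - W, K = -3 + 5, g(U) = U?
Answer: -5991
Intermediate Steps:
K = 2
y(W, f) = 0
H(N, z) = -5 + 8*N + 13*z (H(N, z) = 3 + ((8*N + 13*z) - 8) = 3 + (-8 + 8*N + 13*z) = -5 + 8*N + 13*z)
L = -6104 (L = 56*(-5 + 8*(-13) + 13*0) = 56*(-5 - 104 + 0) = 56*(-109) = -6104)
L - g(-113) = -6104 - 1*(-113) = -6104 + 113 = -5991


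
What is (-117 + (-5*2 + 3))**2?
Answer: 15376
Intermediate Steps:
(-117 + (-5*2 + 3))**2 = (-117 + (-10 + 3))**2 = (-117 - 7)**2 = (-124)**2 = 15376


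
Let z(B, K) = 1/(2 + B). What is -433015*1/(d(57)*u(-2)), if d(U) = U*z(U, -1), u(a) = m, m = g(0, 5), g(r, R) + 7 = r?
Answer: 25547885/399 ≈ 64030.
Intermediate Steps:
g(r, R) = -7 + r
m = -7 (m = -7 + 0 = -7)
u(a) = -7
d(U) = U/(2 + U)
-433015*1/(d(57)*u(-2)) = -433015/((57/(2 + 57))*(-7)) = -433015/((57/59)*(-7)) = -433015/(-399/59) = -433015*(-59/399) = 25547885/399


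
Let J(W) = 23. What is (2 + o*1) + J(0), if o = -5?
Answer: 20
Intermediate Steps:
(2 + o*1) + J(0) = (2 - 5*1) + 23 = (2 - 5) + 23 = -3 + 23 = 20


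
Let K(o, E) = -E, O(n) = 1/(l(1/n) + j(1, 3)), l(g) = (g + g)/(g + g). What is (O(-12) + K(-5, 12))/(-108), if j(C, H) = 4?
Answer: 59/540 ≈ 0.10926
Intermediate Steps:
l(g) = 1 (l(g) = (2*g)/((2*g)) = (2*g)*(1/(2*g)) = 1)
O(n) = 1/5 (O(n) = 1/(1 + 4) = 1/5)
(O(-12) + K(-5, 12))/(-108) = (1/5 - 1*12)/(-108) = -(1/5 - 12)/108 = -1/108*(-59/5) = 59/540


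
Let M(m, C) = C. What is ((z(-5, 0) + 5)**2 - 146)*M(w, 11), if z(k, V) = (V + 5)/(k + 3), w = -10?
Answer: -6149/4 ≈ -1537.3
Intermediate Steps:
z(k, V) = (5 + V)/(3 + k)
((z(-5, 0) + 5)**2 - 146)*M(w, 11) = (((5 + 0)/(3 - 5) + 5)**2 - 146)*11 = ((5/(-2) + 5)**2 - 146)*11 = ((-1/2*5 + 5)**2 - 146)*11 = ((-5/2 + 5)**2 - 146)*11 = ((5/2)**2 - 146)*11 = (25/4 - 146)*11 = -559/4*11 = -6149/4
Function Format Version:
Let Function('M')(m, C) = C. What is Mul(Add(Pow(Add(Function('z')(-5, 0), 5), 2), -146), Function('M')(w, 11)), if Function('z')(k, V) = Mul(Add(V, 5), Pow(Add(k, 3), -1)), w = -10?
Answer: Rational(-6149, 4) ≈ -1537.3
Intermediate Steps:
Function('z')(k, V) = Mul(Pow(Add(3, k), -1), Add(5, V)) (Function('z')(k, V) = Mul(Add(5, V), Pow(Add(3, k), -1)) = Mul(Pow(Add(3, k), -1), Add(5, V)))
Mul(Add(Pow(Add(Function('z')(-5, 0), 5), 2), -146), Function('M')(w, 11)) = Mul(Add(Pow(Add(Mul(Pow(Add(3, -5), -1), Add(5, 0)), 5), 2), -146), 11) = Mul(Add(Pow(Add(Mul(Pow(-2, -1), 5), 5), 2), -146), 11) = Mul(Add(Pow(Add(Mul(Rational(-1, 2), 5), 5), 2), -146), 11) = Mul(Add(Pow(Add(Rational(-5, 2), 5), 2), -146), 11) = Mul(Add(Pow(Rational(5, 2), 2), -146), 11) = Mul(Add(Rational(25, 4), -146), 11) = Mul(Rational(-559, 4), 11) = Rational(-6149, 4)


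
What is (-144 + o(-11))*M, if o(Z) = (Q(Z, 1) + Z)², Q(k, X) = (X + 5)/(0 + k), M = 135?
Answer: -174825/121 ≈ -1444.8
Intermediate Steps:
Q(k, X) = (5 + X)/k
o(Z) = (Z + 6/Z)² (o(Z) = ((5 + 1)/Z + Z)² = (6/Z + Z)² = (Z + 6/Z)²)
(-144 + o(-11))*M = (-144 + (6 + (-11)²)²/(-11)²)*135 = (-144 + (6 + 121)²/121)*135 = (-144 + (1/121)*127²)*135 = (-144 + (1/121)*16129)*135 = (-144 + 16129/121)*135 = -1295/121*135 = -174825/121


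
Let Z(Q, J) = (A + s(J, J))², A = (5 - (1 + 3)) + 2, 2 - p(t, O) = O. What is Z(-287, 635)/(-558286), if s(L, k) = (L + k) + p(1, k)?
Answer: -204800/279143 ≈ -0.73367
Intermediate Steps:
p(t, O) = 2 - O
s(L, k) = 2 + L (s(L, k) = (L + k) + (2 - k) = 2 + L)
A = 3 (A = (5 - 1*4) + 2 = (5 - 4) + 2 = 1 + 2 = 3)
Z(Q, J) = (5 + J)² (Z(Q, J) = (3 + (2 + J))² = (5 + J)²)
Z(-287, 635)/(-558286) = (5 + 635)²/(-558286) = 640²*(-1/558286) = 409600*(-1/558286) = -204800/279143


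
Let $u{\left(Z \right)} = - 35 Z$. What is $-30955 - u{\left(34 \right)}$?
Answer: $-29765$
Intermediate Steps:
$-30955 - u{\left(34 \right)} = -30955 - \left(-35\right) 34 = -30955 - -1190 = -30955 + 1190 = -29765$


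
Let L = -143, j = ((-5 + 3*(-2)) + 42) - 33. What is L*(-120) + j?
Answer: 17158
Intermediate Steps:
j = -2 (j = ((-5 - 6) + 42) - 33 = (-11 + 42) - 33 = 31 - 33 = -2)
L*(-120) + j = -143*(-120) - 2 = 17160 - 2 = 17158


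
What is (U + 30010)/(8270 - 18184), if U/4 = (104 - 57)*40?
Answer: -18765/4957 ≈ -3.7856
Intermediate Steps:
U = 7520 (U = 4*((104 - 57)*40) = 4*(47*40) = 4*1880 = 7520)
(U + 30010)/(8270 - 18184) = (7520 + 30010)/(8270 - 18184) = 37530/(-9914) = 37530*(-1/9914) = -18765/4957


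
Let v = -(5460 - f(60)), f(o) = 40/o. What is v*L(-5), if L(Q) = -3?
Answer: 16378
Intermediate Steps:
v = -16378/3 (v = -(5460 - 40/60) = -(5460 - 1*2/3) = -(5460 - 2/3) = -1*16378/3 = -16378/3 ≈ -5459.3)
v*L(-5) = -16378/3*(-3) = 16378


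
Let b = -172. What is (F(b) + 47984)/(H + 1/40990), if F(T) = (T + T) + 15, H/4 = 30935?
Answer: 651126150/1690700867 ≈ 0.38512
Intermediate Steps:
H = 123740 (H = 4*30935 = 123740)
F(T) = 15 + 2*T (F(T) = 2*T + 15 = 15 + 2*T)
(F(b) + 47984)/(H + 1/40990) = ((15 + 2*(-172)) + 47984)/(123740 + 1/40990) = ((15 - 344) + 47984)/(123740 + 1/40990) = (-329 + 47984)/(5072102601/40990) = 47655*(40990/5072102601) = 651126150/1690700867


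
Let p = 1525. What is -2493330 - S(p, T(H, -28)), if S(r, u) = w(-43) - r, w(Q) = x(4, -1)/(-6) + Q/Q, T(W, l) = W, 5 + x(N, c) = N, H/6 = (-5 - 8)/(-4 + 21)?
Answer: -14950837/6 ≈ -2.4918e+6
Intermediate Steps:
H = -78/17 (H = 6*((-5 - 8)/(-4 + 21)) = 6*(-13/17) = -78/17 ≈ -4.5882)
x(N, c) = -5 + N
w(Q) = 7/6 (w(Q) = (-5 + 4)/(-6) + Q/Q = -1*(-⅙) + 1 = ⅙ + 1 = 7/6)
S(r, u) = 7/6 - r
-2493330 - S(p, T(H, -28)) = -2493330 - (7/6 - 1*1525) = -2493330 - (7/6 - 1525) = -2493330 - 1*(-9143/6) = -2493330 + 9143/6 = -14950837/6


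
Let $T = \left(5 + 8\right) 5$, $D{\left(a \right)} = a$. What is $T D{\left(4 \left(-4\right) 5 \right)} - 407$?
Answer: $-5607$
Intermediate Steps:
$T = 65$ ($T = 13 \cdot 5 = 65$)
$T D{\left(4 \left(-4\right) 5 \right)} - 407 = 65 \cdot 4 \left(-4\right) 5 - 407 = 65 \left(\left(-16\right) 5\right) - 407 = 65 \left(-80\right) - 407 = -5200 - 407 = -5607$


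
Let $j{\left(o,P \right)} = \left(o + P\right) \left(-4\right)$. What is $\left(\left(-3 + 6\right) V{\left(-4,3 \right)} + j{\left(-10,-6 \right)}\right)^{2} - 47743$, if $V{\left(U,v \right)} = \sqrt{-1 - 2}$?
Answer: $-43674 + 384 i \sqrt{3} \approx -43674.0 + 665.11 i$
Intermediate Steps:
$j{\left(o,P \right)} = - 4 P - 4 o$ ($j{\left(o,P \right)} = \left(P + o\right) \left(-4\right) = - 4 P - 4 o$)
$V{\left(U,v \right)} = i \sqrt{3}$ ($V{\left(U,v \right)} = \sqrt{-3} = i \sqrt{3}$)
$\left(\left(-3 + 6\right) V{\left(-4,3 \right)} + j{\left(-10,-6 \right)}\right)^{2} - 47743 = \left(\left(-3 + 6\right) i \sqrt{3} - -64\right)^{2} - 47743 = \left(3 i \sqrt{3} + \left(24 + 40\right)\right)^{2} - 47743 = \left(3 i \sqrt{3} + 64\right)^{2} - 47743 = \left(64 + 3 i \sqrt{3}\right)^{2} - 47743 = -47743 + \left(64 + 3 i \sqrt{3}\right)^{2}$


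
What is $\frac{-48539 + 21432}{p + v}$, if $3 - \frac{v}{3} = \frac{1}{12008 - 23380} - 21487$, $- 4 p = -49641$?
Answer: $- \frac{154130402}{437141103} \approx -0.35259$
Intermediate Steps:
$p = \frac{49641}{4}$ ($p = \left(- \frac{1}{4}\right) \left(-49641\right) = \frac{49641}{4} \approx 12410.0$)
$v = \frac{733152843}{11372}$ ($v = 9 - 3 \left(\frac{1}{12008 - 23380} - 21487\right) = 9 - 3 \left(\frac{1}{-11372} - 21487\right) = 9 - 3 \left(- \frac{1}{11372} - 21487\right) = 9 - - \frac{733050495}{11372} = 9 + \frac{733050495}{11372} = \frac{733152843}{11372} \approx 64470.0$)
$\frac{-48539 + 21432}{p + v} = \frac{-48539 + 21432}{\frac{49641}{4} + \frac{733152843}{11372}} = - \frac{27107}{\frac{437141103}{5686}} = \left(-27107\right) \frac{5686}{437141103} = - \frac{154130402}{437141103}$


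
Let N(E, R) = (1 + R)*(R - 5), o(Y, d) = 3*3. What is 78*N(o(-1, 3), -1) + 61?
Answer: 61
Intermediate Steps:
o(Y, d) = 9
N(E, R) = (1 + R)*(-5 + R)
78*N(o(-1, 3), -1) + 61 = 78*(-5 + (-1)² - 4*(-1)) + 61 = 78*(-5 + 1 + 4) + 61 = 78*0 + 61 = 0 + 61 = 61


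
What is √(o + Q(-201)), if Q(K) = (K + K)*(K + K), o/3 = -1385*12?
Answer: 24*√194 ≈ 334.28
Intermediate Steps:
o = -49860 (o = 3*(-1385*12) = 3*(-16620) = -49860)
Q(K) = 4*K² (Q(K) = (2*K)*(2*K) = 4*K²)
√(o + Q(-201)) = √(-49860 + 4*(-201)²) = √(-49860 + 4*40401) = √(-49860 + 161604) = √111744 = 24*√194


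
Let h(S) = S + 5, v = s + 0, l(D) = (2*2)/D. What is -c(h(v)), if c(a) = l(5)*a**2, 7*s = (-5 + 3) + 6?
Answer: -6084/245 ≈ -24.833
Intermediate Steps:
s = 4/7 (s = ((-5 + 3) + 6)/7 = (-2 + 6)/7 = (1/7)*4 = 4/7 ≈ 0.57143)
l(D) = 4/D
v = 4/7 (v = 4/7 + 0 = 4/7 ≈ 0.57143)
h(S) = 5 + S
c(a) = 4*a**2/5 (c(a) = (4/5)*a**2 = (4*(1/5))*a**2 = 4*a**2/5)
-c(h(v)) = -4*(5 + 4/7)**2/5 = -4*(39/7)**2/5 = -4*1521/(5*49) = -1*6084/245 = -6084/245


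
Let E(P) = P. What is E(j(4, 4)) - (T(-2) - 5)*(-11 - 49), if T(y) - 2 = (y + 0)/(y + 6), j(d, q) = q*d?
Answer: -194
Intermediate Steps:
j(d, q) = d*q
T(y) = 2 + y/(6 + y) (T(y) = 2 + (y + 0)/(y + 6) = 2 + y/(6 + y))
E(j(4, 4)) - (T(-2) - 5)*(-11 - 49) = 4*4 - (3*(4 - 2)/(6 - 2) - 5)*(-11 - 49) = 16 - (3*2/4 - 5)*(-60) = 16 - (3*(1/4)*2 - 5)*(-60) = 16 - (3/2 - 5)*(-60) = 16 - (-7)*(-60)/2 = 16 - 1*210 = 16 - 210 = -194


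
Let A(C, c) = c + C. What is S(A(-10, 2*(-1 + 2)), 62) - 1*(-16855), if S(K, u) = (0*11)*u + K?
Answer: 16847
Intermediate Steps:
A(C, c) = C + c
S(K, u) = K (S(K, u) = 0*u + K = 0 + K = K)
S(A(-10, 2*(-1 + 2)), 62) - 1*(-16855) = (-10 + 2*(-1 + 2)) - 1*(-16855) = (-10 + 2*1) + 16855 = (-10 + 2) + 16855 = -8 + 16855 = 16847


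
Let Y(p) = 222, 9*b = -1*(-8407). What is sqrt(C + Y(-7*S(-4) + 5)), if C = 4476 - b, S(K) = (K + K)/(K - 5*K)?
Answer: 5*sqrt(1355)/3 ≈ 61.351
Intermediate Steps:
S(K) = -1/2 (S(K) = (2*K)/((-4*K)) = (2*K)*(-1/(4*K)) = -1/2)
b = 8407/9 (b = (-1*(-8407))/9 = (1/9)*8407 = 8407/9 ≈ 934.11)
C = 31877/9 (C = 4476 - 1*8407/9 = 4476 - 8407/9 = 31877/9 ≈ 3541.9)
sqrt(C + Y(-7*S(-4) + 5)) = sqrt(31877/9 + 222) = sqrt(33875/9) = 5*sqrt(1355)/3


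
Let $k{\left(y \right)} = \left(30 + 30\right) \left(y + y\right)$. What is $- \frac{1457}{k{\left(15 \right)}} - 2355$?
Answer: $- \frac{4240457}{1800} \approx -2355.8$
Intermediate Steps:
$k{\left(y \right)} = 120 y$ ($k{\left(y \right)} = 60 \cdot 2 y = 120 y$)
$- \frac{1457}{k{\left(15 \right)}} - 2355 = - \frac{1457}{120 \cdot 15} - 2355 = - \frac{1457}{1800} - 2355 = - \frac{4240457}{1800}$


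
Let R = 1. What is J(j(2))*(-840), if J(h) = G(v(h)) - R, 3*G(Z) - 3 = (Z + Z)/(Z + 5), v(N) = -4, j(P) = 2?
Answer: 2240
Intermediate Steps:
G(Z) = 1 + 2*Z/(3*(5 + Z)) (G(Z) = 1 + ((Z + Z)/(Z + 5))/3 = 1 + ((2*Z)/(5 + Z))/3 = 1 + (2*Z/(5 + Z))/3 = 1 + 2*Z/(3*(5 + Z)))
J(h) = -8/3 (J(h) = 5*(3 - 4)/(3*(5 - 4)) - 1*1 = (5/3)*(-1)/1 - 1 = (5/3)*1*(-1) - 1 = -5/3 - 1 = -8/3)
J(j(2))*(-840) = -8/3*(-840) = 2240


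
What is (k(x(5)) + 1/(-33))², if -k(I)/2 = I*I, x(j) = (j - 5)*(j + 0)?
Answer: 1/1089 ≈ 0.00091827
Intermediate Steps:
x(j) = j*(-5 + j) (x(j) = (-5 + j)*j = j*(-5 + j))
k(I) = -2*I² (k(I) = -2*I*I = -2*I²)
(k(x(5)) + 1/(-33))² = (-2*25*(-5 + 5)² + 1/(-33))² = (-2*(5*0)² - 1/33)² = (-2*0² - 1/33)² = (-2*0 - 1/33)² = (0 - 1/33)² = (-1/33)² = 1/1089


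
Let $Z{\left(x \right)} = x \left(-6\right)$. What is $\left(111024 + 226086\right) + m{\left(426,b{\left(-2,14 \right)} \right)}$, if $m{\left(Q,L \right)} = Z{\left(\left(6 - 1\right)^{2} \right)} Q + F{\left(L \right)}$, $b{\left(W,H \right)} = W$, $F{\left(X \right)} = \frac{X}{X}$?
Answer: $273211$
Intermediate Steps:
$F{\left(X \right)} = 1$
$Z{\left(x \right)} = - 6 x$
$m{\left(Q,L \right)} = 1 - 150 Q$ ($m{\left(Q,L \right)} = - 6 \left(6 - 1\right)^{2} Q + 1 = - 6 \cdot 5^{2} Q + 1 = \left(-6\right) 25 Q + 1 = - 150 Q + 1 = 1 - 150 Q$)
$\left(111024 + 226086\right) + m{\left(426,b{\left(-2,14 \right)} \right)} = \left(111024 + 226086\right) + \left(1 - 63900\right) = 337110 + \left(1 - 63900\right) = 337110 - 63899 = 273211$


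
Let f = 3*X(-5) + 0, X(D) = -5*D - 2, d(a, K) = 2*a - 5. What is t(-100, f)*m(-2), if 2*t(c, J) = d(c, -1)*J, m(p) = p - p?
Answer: 0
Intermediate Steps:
m(p) = 0
d(a, K) = -5 + 2*a
X(D) = -2 - 5*D
f = 69 (f = 3*(-2 - 5*(-5)) + 0 = 3*(-2 + 25) + 0 = 3*23 + 0 = 69 + 0 = 69)
t(c, J) = J*(-5 + 2*c)/2 (t(c, J) = ((-5 + 2*c)*J)/2 = (J*(-5 + 2*c))/2 = J*(-5 + 2*c)/2)
t(-100, f)*m(-2) = ((1/2)*69*(-5 + 2*(-100)))*0 = ((1/2)*69*(-5 - 200))*0 = ((1/2)*69*(-205))*0 = -14145/2*0 = 0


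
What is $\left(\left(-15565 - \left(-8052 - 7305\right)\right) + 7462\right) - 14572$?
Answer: $-7318$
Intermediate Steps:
$\left(\left(-15565 - \left(-8052 - 7305\right)\right) + 7462\right) - 14572 = \left(\left(-15565 - -15357\right) + 7462\right) - 14572 = \left(\left(-15565 + 15357\right) + 7462\right) - 14572 = \left(-208 + 7462\right) - 14572 = 7254 - 14572 = -7318$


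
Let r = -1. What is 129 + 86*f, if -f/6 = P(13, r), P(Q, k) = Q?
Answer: -6579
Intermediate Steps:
f = -78 (f = -6*13 = -78)
129 + 86*f = 129 + 86*(-78) = 129 - 6708 = -6579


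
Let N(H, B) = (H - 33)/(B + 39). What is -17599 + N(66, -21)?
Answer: -105583/6 ≈ -17597.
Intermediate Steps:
N(H, B) = (-33 + H)/(39 + B)
-17599 + N(66, -21) = -17599 + (-33 + 66)/(39 - 21) = -17599 + 33/18 = -17599 + (1/18)*33 = -17599 + 11/6 = -105583/6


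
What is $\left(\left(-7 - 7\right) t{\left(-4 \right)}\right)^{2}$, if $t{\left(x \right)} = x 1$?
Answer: $3136$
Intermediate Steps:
$t{\left(x \right)} = x$
$\left(\left(-7 - 7\right) t{\left(-4 \right)}\right)^{2} = \left(\left(-7 - 7\right) \left(-4\right)\right)^{2} = \left(\left(-14\right) \left(-4\right)\right)^{2} = 56^{2} = 3136$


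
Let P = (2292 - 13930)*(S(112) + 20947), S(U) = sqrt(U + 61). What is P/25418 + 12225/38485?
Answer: -5241121904/546487 - 5819*sqrt(173)/12709 ≈ -9596.6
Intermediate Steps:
S(U) = sqrt(61 + U)
P = -243781186 - 11638*sqrt(173) (P = (2292 - 13930)*(sqrt(61 + 112) + 20947) = -11638*(sqrt(173) + 20947) = -11638*(20947 + sqrt(173)) = -243781186 - 11638*sqrt(173) ≈ -2.4393e+8)
P/25418 + 12225/38485 = (-243781186 - 11638*sqrt(173))/25418 + 12225/38485 = (-243781186 - 11638*sqrt(173))*(1/25418) + 12225*(1/38485) = (-121890593/12709 - 5819*sqrt(173)/12709) + 2445/7697 = -5241121904/546487 - 5819*sqrt(173)/12709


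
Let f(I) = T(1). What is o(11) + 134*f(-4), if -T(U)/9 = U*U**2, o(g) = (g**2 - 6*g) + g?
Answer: -1140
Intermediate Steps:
o(g) = g**2 - 5*g
T(U) = -9*U**3 (T(U) = -9*U*U**2 = -9*U**3)
f(I) = -9 (f(I) = -9*1**3 = -9*1 = -9)
o(11) + 134*f(-4) = 11*(-5 + 11) + 134*(-9) = 11*6 - 1206 = 66 - 1206 = -1140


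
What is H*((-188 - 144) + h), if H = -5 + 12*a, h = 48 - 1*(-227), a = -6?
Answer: 4389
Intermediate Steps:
h = 275 (h = 48 + 227 = 275)
H = -77 (H = -5 + 12*(-6) = -5 - 72 = -77)
H*((-188 - 144) + h) = -77*((-188 - 144) + 275) = -77*(-332 + 275) = -77*(-57) = 4389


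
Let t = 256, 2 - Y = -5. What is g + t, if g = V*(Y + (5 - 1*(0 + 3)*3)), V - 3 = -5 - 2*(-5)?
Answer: 280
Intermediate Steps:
Y = 7 (Y = 2 - 1*(-5) = 2 + 5 = 7)
V = 8 (V = 3 + (-5 - 2*(-5)) = 3 + (-5 + 10) = 3 + 5 = 8)
g = 24 (g = 8*(7 + (5 - 1*(0 + 3)*3)) = 8*(7 + (5 - 1*3*3)) = 8*(7 + (5 - 3*3)) = 8*(7 + (5 - 1*9)) = 8*(7 + (5 - 9)) = 8*(7 - 4) = 8*3 = 24)
g + t = 24 + 256 = 280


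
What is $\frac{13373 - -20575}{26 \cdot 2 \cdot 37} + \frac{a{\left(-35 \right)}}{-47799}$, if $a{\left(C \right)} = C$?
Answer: $\frac{405686948}{22991319} \approx 17.645$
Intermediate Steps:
$\frac{13373 - -20575}{26 \cdot 2 \cdot 37} + \frac{a{\left(-35 \right)}}{-47799} = \frac{13373 - -20575}{26 \cdot 2 \cdot 37} - \frac{35}{-47799} = \frac{13373 + 20575}{52 \cdot 37} - - \frac{35}{47799} = \frac{33948}{1924} + \frac{35}{47799} = 33948 \cdot \frac{1}{1924} + \frac{35}{47799} = \frac{8487}{481} + \frac{35}{47799} = \frac{405686948}{22991319}$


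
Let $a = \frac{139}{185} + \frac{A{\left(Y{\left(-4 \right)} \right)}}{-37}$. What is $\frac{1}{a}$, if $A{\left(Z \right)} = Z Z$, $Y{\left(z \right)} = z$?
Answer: $\frac{185}{59} \approx 3.1356$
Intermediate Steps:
$A{\left(Z \right)} = Z^{2}$
$a = \frac{59}{185}$ ($a = \frac{139}{185} + \frac{\left(-4\right)^{2}}{-37} = 139 \cdot \frac{1}{185} + 16 \left(- \frac{1}{37}\right) = \frac{139}{185} - \frac{16}{37} = \frac{59}{185} \approx 0.31892$)
$\frac{1}{a} = \frac{1}{\frac{59}{185}} = \frac{185}{59}$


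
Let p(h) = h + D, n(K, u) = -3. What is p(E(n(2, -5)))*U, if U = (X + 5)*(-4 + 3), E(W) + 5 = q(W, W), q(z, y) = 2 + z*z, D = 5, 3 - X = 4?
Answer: -44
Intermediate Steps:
X = -1 (X = 3 - 1*4 = 3 - 4 = -1)
q(z, y) = 2 + z²
E(W) = -3 + W² (E(W) = -5 + (2 + W²) = -3 + W²)
p(h) = 5 + h (p(h) = h + 5 = 5 + h)
U = -4 (U = (-1 + 5)*(-4 + 3) = 4*(-1) = -4)
p(E(n(2, -5)))*U = (5 + (-3 + (-3)²))*(-4) = (5 + (-3 + 9))*(-4) = (5 + 6)*(-4) = 11*(-4) = -44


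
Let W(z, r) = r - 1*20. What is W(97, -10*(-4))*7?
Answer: 140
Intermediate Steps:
W(z, r) = -20 + r (W(z, r) = r - 20 = -20 + r)
W(97, -10*(-4))*7 = (-20 - 10*(-4))*7 = (-20 + 40)*7 = 20*7 = 140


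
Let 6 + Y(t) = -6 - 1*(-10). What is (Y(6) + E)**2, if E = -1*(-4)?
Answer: 4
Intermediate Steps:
Y(t) = -2 (Y(t) = -6 + (-6 - 1*(-10)) = -6 + (-6 + 10) = -6 + 4 = -2)
E = 4
(Y(6) + E)**2 = (-2 + 4)**2 = 2**2 = 4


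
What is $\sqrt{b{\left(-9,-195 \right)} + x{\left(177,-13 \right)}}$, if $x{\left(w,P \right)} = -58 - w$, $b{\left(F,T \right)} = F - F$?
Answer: $i \sqrt{235} \approx 15.33 i$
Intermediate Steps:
$b{\left(F,T \right)} = 0$
$\sqrt{b{\left(-9,-195 \right)} + x{\left(177,-13 \right)}} = \sqrt{0 - 235} = \sqrt{-235} = i \sqrt{235}$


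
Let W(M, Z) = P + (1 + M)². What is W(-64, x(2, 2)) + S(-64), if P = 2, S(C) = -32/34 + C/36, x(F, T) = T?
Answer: 607147/153 ≈ 3968.3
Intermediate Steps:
S(C) = -16/17 + C/36 (S(C) = -32*1/34 + C*(1/36) = -16/17 + C/36)
W(M, Z) = 2 + (1 + M)²
W(-64, x(2, 2)) + S(-64) = (2 + (1 - 64)²) + (-16/17 + (1/36)*(-64)) = (2 + (-63)²) + (-16/17 - 16/9) = (2 + 3969) - 416/153 = 3971 - 416/153 = 607147/153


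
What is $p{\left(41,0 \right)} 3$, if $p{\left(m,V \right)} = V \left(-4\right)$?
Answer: $0$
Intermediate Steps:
$p{\left(m,V \right)} = - 4 V$
$p{\left(41,0 \right)} 3 = \left(-4\right) 0 \cdot 3 = 0 \cdot 3 = 0$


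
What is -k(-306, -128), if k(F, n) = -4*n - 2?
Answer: -510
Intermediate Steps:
k(F, n) = -2 - 4*n
-k(-306, -128) = -(-2 - 4*(-128)) = -(-2 + 512) = -1*510 = -510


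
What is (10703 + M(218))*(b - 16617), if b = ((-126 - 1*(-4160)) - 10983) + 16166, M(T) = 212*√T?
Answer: -79202200 - 1568800*√218 ≈ -1.0237e+8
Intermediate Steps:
b = 9217 (b = ((-126 + 4160) - 10983) + 16166 = (4034 - 10983) + 16166 = -6949 + 16166 = 9217)
(10703 + M(218))*(b - 16617) = (10703 + 212*√218)*(9217 - 16617) = (10703 + 212*√218)*(-7400) = -79202200 - 1568800*√218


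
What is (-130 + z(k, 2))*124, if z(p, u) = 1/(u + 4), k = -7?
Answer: -48298/3 ≈ -16099.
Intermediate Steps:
z(p, u) = 1/(4 + u)
(-130 + z(k, 2))*124 = (-130 + 1/(4 + 2))*124 = (-130 + 1/6)*124 = (-130 + ⅙)*124 = -779/6*124 = -48298/3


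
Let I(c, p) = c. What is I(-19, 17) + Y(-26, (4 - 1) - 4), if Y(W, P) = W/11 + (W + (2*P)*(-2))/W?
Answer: -2934/143 ≈ -20.517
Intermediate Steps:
Y(W, P) = W/11 + (W - 4*P)/W (Y(W, P) = W*(1/11) + (W - 4*P)/W = W/11 + (W - 4*P)/W)
I(-19, 17) + Y(-26, (4 - 1) - 4) = -19 + (1 + (1/11)*(-26) - 4*((4 - 1) - 4)/(-26)) = -19 + (1 - 26/11 - 4*(3 - 4)*(-1/26)) = -19 + (1 - 26/11 - 4*(-1)*(-1/26)) = -19 + (1 - 26/11 - 2/13) = -19 - 217/143 = -2934/143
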